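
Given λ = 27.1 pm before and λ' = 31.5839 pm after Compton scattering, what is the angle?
148.00°

First find the wavelength shift:
Δλ = λ' - λ = 31.5839 - 27.1 = 4.4839 pm

Using Δλ = λ_C(1 - cos θ), with λ_C = h/(m_e·c) ≈ 2.42631024 pm:
cos θ = 1 - Δλ/λ_C
cos θ = 1 - 4.4839/2.42631024
cos θ = -0.848032

θ = arccos(-0.848032)
θ = 148.00°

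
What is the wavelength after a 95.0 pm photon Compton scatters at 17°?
95.1060 pm

Using the Compton scattering formula:
λ' = λ + Δλ = λ + λ_C(1 - cos θ)

Given:
- Initial wavelength λ = 95.0 pm
- Scattering angle θ = 17°
- Compton wavelength λ_C ≈ 2.4263 pm

Calculate the shift:
Δλ = 2.4263 × (1 - cos(17°))
Δλ = 2.4263 × 0.0437
Δλ = 0.1060 pm

Final wavelength:
λ' = 95.0 + 0.1060 = 95.1060 pm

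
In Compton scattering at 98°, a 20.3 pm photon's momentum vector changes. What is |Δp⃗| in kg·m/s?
4.6387e-23 kg·m/s

Photon momentum magnitude is p = h/λ.

Initial momentum:
p₀ = h/λ = 6.6261e-34/2.0300e-11 = 3.2641e-23 kg·m/s

After scattering:
λ' = λ + Δλ = 20.3 + 2.7640 = 23.0640 pm
p' = h/λ' = 6.6261e-34/2.3064e-11 = 2.8729e-23 kg·m/s

Momentum is a vector; the scattered photon's direction makes angle θ = 98° with the incident direction. The magnitude of the vector change Δp⃗ = p⃗₀ − p⃗' is found from the law of cosines:
|Δp⃗|² = p₀² + p'² − 2p₀p'cos θ
|Δp⃗|² = (3.2641e-23)² + (2.8729e-23)² − 2·3.2641e-23·2.8729e-23·cos(98°)
|Δp⃗| = 4.6387e-23 kg·m/s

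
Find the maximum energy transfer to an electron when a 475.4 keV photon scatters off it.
309.2151 keV

Maximum energy transfer occurs at θ = 180° (backscattering).

Initial photon: E₀ = 475.4 keV → λ₀ = 2.6080 pm

Maximum Compton shift (at 180°):
Δλ_max = 2λ_C = 2 × 2.4263 = 4.8526 pm

Final wavelength:
λ' = 2.6080 + 4.8526 = 7.4606 pm

Minimum photon energy (maximum energy to electron):
E'_min = hc/λ' = 166.1849 keV

Maximum electron kinetic energy:
K_max = E₀ - E'_min = 475.4000 - 166.1849 = 309.2151 keV

(Intermediate values are shown rounded; full precision is carried through to the final answer.)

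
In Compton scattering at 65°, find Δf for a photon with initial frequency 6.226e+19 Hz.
1.403e+19 Hz (decrease)

Convert frequency to wavelength (c = 299792458 m/s):
λ₀ = c/f₀ = 299792458/6.226e+19 = 4.8151696e-12 m = 4.8152 pm

Calculate Compton shift:
Δλ = λ_C(1 - cos(65°)) = 1.4009 pm

Final wavelength:
λ' = λ₀ + Δλ = 4.8152 + 1.4009 = 6.2161 pm

Final frequency:
f' = c/λ' = 299792458/6.2160768e-12 = 4.8228564e+19 Hz

Frequency shift (decrease):
Δf = f₀ - f' = 6.226e+19 - 4.8228564e+19 = 1.403e+19 Hz

(Intermediate values are shown rounded; full precision is carried through to the final answer.)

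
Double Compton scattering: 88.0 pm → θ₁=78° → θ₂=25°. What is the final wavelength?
90.1492 pm

Apply Compton shift twice:

First scattering at θ₁ = 78°:
Δλ₁ = λ_C(1 - cos(78°))
Δλ₁ = 2.4263 × 0.7921
Δλ₁ = 1.9219 pm

After first scattering:
λ₁ = 88.0 + 1.9219 = 89.9219 pm

Second scattering at θ₂ = 25°:
Δλ₂ = λ_C(1 - cos(25°))
Δλ₂ = 2.4263 × 0.0937
Δλ₂ = 0.2273 pm

Final wavelength:
λ₂ = 89.9219 + 0.2273 = 90.1492 pm

Total shift: Δλ_total = 1.9219 + 0.2273 = 2.1492 pm

(Intermediate values are shown rounded; full precision is carried through to the final answer.)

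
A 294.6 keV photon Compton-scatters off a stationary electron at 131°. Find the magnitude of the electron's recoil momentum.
2.1889e-22 kg·m/s

The electron is initially at rest, so by conservation of momentum:
p⃗_e = p⃗₀ − p⃗'  (incident photon momentum minus scattered photon momentum)

Photon momentum magnitudes (p = h/λ = E/c):
λ₀ = hc/E₀ = 4.2086 pm → p₀ = h/λ₀ = 1.5744e-22 kg·m/s
Δλ = λ_C(1 − cos 131°) = 4.0181 pm
λ' = 8.2267 pm → p' = h/λ' = 8.0544e-23 kg·m/s

The scattered photon makes angle θ = 131° with the incident direction, so by the law of cosines:
|p⃗_e|² = p₀² + p'² − 2p₀p'cos θ
|p⃗_e|² = (1.5744e-22)² + (8.0544e-23)² − 2·1.5744e-22·8.0544e-23·cos(131°)
|p⃗_e| = 2.1889e-22 kg·m/s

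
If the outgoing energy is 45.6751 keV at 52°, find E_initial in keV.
47.3000 keV

Convert final energy to wavelength (hc ≈ 1239.842 keV·pm):
λ' = hc/E' = 1239.842 / 45.6751 = 27.1448 pm

Calculate the Compton shift:
Δλ = λ_C(1 - cos(52°))
Δλ = 2.4263 × (1 - cos(52°))
Δλ = 0.9325 pm

Initial wavelength:
λ = λ' - Δλ = 27.1448 - 0.9325 = 26.2123 pm

Initial energy:
E = hc/λ = 1239.842 / 26.2123 = 47.3000 keV

(Intermediate values are shown rounded; full precision is carried through to the final answer.)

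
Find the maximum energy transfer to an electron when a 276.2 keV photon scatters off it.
143.4766 keV

Maximum energy transfer occurs at θ = 180° (backscattering).

Initial photon: E₀ = 276.2 keV → λ₀ = 4.4889 pm

Maximum Compton shift (at 180°):
Δλ_max = 2λ_C = 2 × 2.4263 = 4.8526 pm

Final wavelength:
λ' = 4.4889 + 4.8526 = 9.3415 pm

Minimum photon energy (maximum energy to electron):
E'_min = hc/λ' = 132.7234 keV

Maximum electron kinetic energy:
K_max = E₀ - E'_min = 276.2000 - 132.7234 = 143.4766 keV

(Intermediate values are shown rounded; full precision is carried through to the final answer.)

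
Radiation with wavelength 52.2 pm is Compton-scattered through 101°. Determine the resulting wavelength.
55.0893 pm

Using the Compton scattering formula:
λ' = λ + Δλ = λ + λ_C(1 - cos θ)

Given:
- Initial wavelength λ = 52.2 pm
- Scattering angle θ = 101°
- Compton wavelength λ_C ≈ 2.4263 pm

Calculate the shift:
Δλ = 2.4263 × (1 - cos(101°))
Δλ = 2.4263 × 1.1908
Δλ = 2.8893 pm

Final wavelength:
λ' = 52.2 + 2.8893 = 55.0893 pm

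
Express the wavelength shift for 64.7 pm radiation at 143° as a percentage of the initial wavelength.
6.7451%

Calculate the Compton shift:
Δλ = λ_C(1 - cos(143°))
Δλ = 2.4263 × (1 - cos(143°))
Δλ = 2.4263 × 1.7986
Δλ = 4.3640 pm

Percentage change:
(Δλ/λ₀) × 100 = (4.3640/64.7) × 100
= 6.7451%

(Intermediate values are shown rounded; full precision is carried through to the final answer.)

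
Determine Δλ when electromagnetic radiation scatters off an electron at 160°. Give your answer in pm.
4.7063 pm

Using the Compton scattering formula:
Δλ = λ_C(1 - cos θ)

where λ_C = h/(m_e·c) ≈ 2.4263 pm is the Compton wavelength of an electron.

For θ = 160°:
cos(160°) = -0.9397
1 - cos(160°) = 1.9397

Δλ = 2.4263 × 1.9397
Δλ = 4.7063 pm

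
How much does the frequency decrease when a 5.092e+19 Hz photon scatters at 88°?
1.449e+19 Hz (decrease)

Convert frequency to wavelength (c = 299792458 m/s):
λ₀ = c/f₀ = 299792458/5.092e+19 = 5.8875188e-12 m = 5.8875 pm

Calculate Compton shift:
Δλ = λ_C(1 - cos(88°)) = 2.3416 pm

Final wavelength:
λ' = λ₀ + Δλ = 5.8875 + 2.3416 = 8.2292 pm

Final frequency:
f' = c/λ' = 299792458/8.2291520e-12 = 3.6430541e+19 Hz

Frequency shift (decrease):
Δf = f₀ - f' = 5.092e+19 - 3.6430541e+19 = 1.449e+19 Hz

(Intermediate values are shown rounded; full precision is carried through to the final answer.)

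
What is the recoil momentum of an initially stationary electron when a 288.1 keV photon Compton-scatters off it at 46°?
1.1341e-22 kg·m/s

The electron is initially at rest, so by conservation of momentum:
p⃗_e = p⃗₀ − p⃗'  (incident photon momentum minus scattered photon momentum)

Photon momentum magnitudes (p = h/λ = E/c):
λ₀ = hc/E₀ = 4.3035 pm → p₀ = h/λ₀ = 1.5397e-22 kg·m/s
Δλ = λ_C(1 − cos 46°) = 0.7409 pm
λ' = 5.0444 pm → p' = h/λ' = 1.3136e-22 kg·m/s

The scattered photon makes angle θ = 46° with the incident direction, so by the law of cosines:
|p⃗_e|² = p₀² + p'² − 2p₀p'cos θ
|p⃗_e|² = (1.5397e-22)² + (1.3136e-22)² − 2·1.5397e-22·1.3136e-22·cos(46°)
|p⃗_e| = 1.1341e-22 kg·m/s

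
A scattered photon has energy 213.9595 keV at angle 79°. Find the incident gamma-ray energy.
323.6000 keV

Convert final energy to wavelength (hc ≈ 1239.842 keV·pm):
λ' = hc/E' = 1239.842 / 213.9595 = 5.7948 pm

Calculate the Compton shift:
Δλ = λ_C(1 - cos(79°))
Δλ = 2.4263 × (1 - cos(79°))
Δλ = 1.9633 pm

Initial wavelength:
λ = λ' - Δλ = 5.7948 - 1.9633 = 3.8314 pm

Initial energy:
E = hc/λ = 1239.842 / 3.8314 = 323.6000 keV

(Intermediate values are shown rounded; full precision is carried through to the final answer.)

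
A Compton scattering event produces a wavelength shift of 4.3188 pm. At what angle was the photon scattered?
141.26°

From the Compton formula Δλ = λ_C(1 - cos θ), we can solve for θ:

cos θ = 1 - Δλ/λ_C

Given:
- Δλ = 4.3188 pm
- λ_C = h/(m_e·c) ≈ 2.42631024 pm

cos θ = 1 - 4.3188/2.42631024
cos θ = 1 - 1.779987
cos θ = -0.779987

θ = arccos(-0.779987)
θ = 141.26°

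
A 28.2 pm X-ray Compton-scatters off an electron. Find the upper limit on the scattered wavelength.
33.0526 pm (at θ = 180°)

The Compton shift is Δλ = λ_C(1 − cos θ).

Since cos θ ranges from −1 to 1, the factor (1 − cos θ) ranges from 0 to 2; the maximum shift occurs at θ = 180° (backscattering):
Δλ_max = 2λ_C = 2 × 2.4263 pm = 4.8526 pm

Maximum scattered wavelength:
λ'_max = λ₀ + Δλ_max = 28.2 + 4.8526 = 33.0526 pm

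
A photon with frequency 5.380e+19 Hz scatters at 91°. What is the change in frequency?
1.652e+19 Hz (decrease)

Convert frequency to wavelength (c = 299792458 m/s):
λ₀ = c/f₀ = 299792458/5.380e+19 = 5.5723505e-12 m = 5.5724 pm

Calculate Compton shift:
Δλ = λ_C(1 - cos(91°)) = 2.4687 pm

Final wavelength:
λ' = λ₀ + Δλ = 5.5724 + 2.4687 = 8.0410 pm

Final frequency:
f' = c/λ' = 299792458/8.0410057e-12 = 3.7282956e+19 Hz

Frequency shift (decrease):
Δf = f₀ - f' = 5.380e+19 - 3.7282956e+19 = 1.652e+19 Hz

(Intermediate values are shown rounded; full precision is carried through to the final answer.)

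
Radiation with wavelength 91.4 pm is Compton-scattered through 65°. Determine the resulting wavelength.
92.8009 pm

Using the Compton scattering formula:
λ' = λ + Δλ = λ + λ_C(1 - cos θ)

Given:
- Initial wavelength λ = 91.4 pm
- Scattering angle θ = 65°
- Compton wavelength λ_C ≈ 2.4263 pm

Calculate the shift:
Δλ = 2.4263 × (1 - cos(65°))
Δλ = 2.4263 × 0.5774
Δλ = 1.4009 pm

Final wavelength:
λ' = 91.4 + 1.4009 = 92.8009 pm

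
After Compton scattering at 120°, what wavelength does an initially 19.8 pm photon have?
23.4395 pm

Using the Compton formula: λ' = λ + λ_C(1 − cos θ)

For θ = 120°, cos θ = -1/2 (exact) = -0.5000, so:
1 − cos 120° = 1 − (-1/2) = 1.5000

Δλ = λ_C × 1.5000 = 2.4263 × 1.5000 = 3.6395 pm

λ' = 19.8 + 3.6395 = 23.4395 pm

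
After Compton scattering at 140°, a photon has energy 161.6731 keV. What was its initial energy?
366.3999 keV

Convert final energy to wavelength (hc ≈ 1239.842 keV·pm):
λ' = hc/E' = 1239.842 / 161.6731 = 7.6688 pm

Calculate the Compton shift:
Δλ = λ_C(1 - cos(140°))
Δλ = 2.4263 × (1 - cos(140°))
Δλ = 4.2850 pm

Initial wavelength:
λ = λ' - Δλ = 7.6688 - 4.2850 = 3.3838 pm

Initial energy:
E = hc/λ = 1239.842 / 3.3838 = 366.3999 keV

(Intermediate values are shown rounded; full precision is carried through to the final answer.)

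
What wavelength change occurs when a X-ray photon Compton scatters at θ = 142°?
4.3383 pm

Using the Compton scattering formula:
Δλ = λ_C(1 - cos θ)

where λ_C = h/(m_e·c) ≈ 2.4263 pm is the Compton wavelength of an electron.

For θ = 142°:
cos(142°) = -0.7880
1 - cos(142°) = 1.7880

Δλ = 2.4263 × 1.7880
Δλ = 4.3383 pm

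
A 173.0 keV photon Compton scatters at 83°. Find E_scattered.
133.3546 keV

First convert energy to wavelength:
λ = hc/E, with hc ≈ 1239.842 keV·pm (i.e. 1239.842 eV·nm)

For E = 173.0 keV = 173000 eV:
λ = 1239.842 keV·pm / 173.0 keV
λ = 7.1667 pm

Calculate the Compton shift:
Δλ = λ_C(1 - cos(83°)) = 2.4263 × 0.8781
Δλ = 2.1306 pm

Final wavelength:
λ' = 7.1667 + 2.1306 = 9.2973 pm

Final energy:
E' = hc/λ' = 1239.842 / 9.2973 = 133.3546 keV

(Intermediate values are shown rounded; full precision is carried through to the final answer.)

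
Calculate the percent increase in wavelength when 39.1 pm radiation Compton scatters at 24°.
0.5365%

Calculate the Compton shift:
Δλ = λ_C(1 - cos(24°))
Δλ = 2.4263 × (1 - cos(24°))
Δλ = 2.4263 × 0.0865
Δλ = 0.2098 pm

Percentage change:
(Δλ/λ₀) × 100 = (0.2098/39.1) × 100
= 0.5365%

(Intermediate values are shown rounded; full precision is carried through to the final answer.)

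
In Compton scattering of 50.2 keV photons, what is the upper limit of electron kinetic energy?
8.2435 keV

Maximum energy transfer occurs at θ = 180° (backscattering).

Initial photon: E₀ = 50.2 keV → λ₀ = 24.6980 pm

Maximum Compton shift (at 180°):
Δλ_max = 2λ_C = 2 × 2.4263 = 4.8526 pm

Final wavelength:
λ' = 24.6980 + 4.8526 = 29.5507 pm

Minimum photon energy (maximum energy to electron):
E'_min = hc/λ' = 41.9565 keV

Maximum electron kinetic energy:
K_max = E₀ - E'_min = 50.2000 - 41.9565 = 8.2435 keV

(Intermediate values are shown rounded; full precision is carried through to the final answer.)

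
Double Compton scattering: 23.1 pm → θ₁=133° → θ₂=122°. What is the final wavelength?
30.8931 pm

Apply Compton shift twice:

First scattering at θ₁ = 133°:
Δλ₁ = λ_C(1 - cos(133°))
Δλ₁ = 2.4263 × 1.6820
Δλ₁ = 4.0810 pm

After first scattering:
λ₁ = 23.1 + 4.0810 = 27.1810 pm

Second scattering at θ₂ = 122°:
Δλ₂ = λ_C(1 - cos(122°))
Δλ₂ = 2.4263 × 1.5299
Δλ₂ = 3.7121 pm

Final wavelength:
λ₂ = 27.1810 + 3.7121 = 30.8931 pm

Total shift: Δλ_total = 4.0810 + 3.7121 = 7.7931 pm

(Intermediate values are shown rounded; full precision is carried through to the final answer.)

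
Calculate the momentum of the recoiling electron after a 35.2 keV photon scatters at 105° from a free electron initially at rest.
2.8673e-23 kg·m/s

The electron is initially at rest, so by conservation of momentum:
p⃗_e = p⃗₀ − p⃗'  (incident photon momentum minus scattered photon momentum)

Photon momentum magnitudes (p = h/λ = E/c):
λ₀ = hc/E₀ = 35.2228 pm → p₀ = h/λ₀ = 1.8812e-23 kg·m/s
Δλ = λ_C(1 − cos 105°) = 3.0543 pm
λ' = 38.2771 pm → p' = h/λ' = 1.7311e-23 kg·m/s

The scattered photon makes angle θ = 105° with the incident direction, so by the law of cosines:
|p⃗_e|² = p₀² + p'² − 2p₀p'cos θ
|p⃗_e|² = (1.8812e-23)² + (1.7311e-23)² − 2·1.8812e-23·1.7311e-23·cos(105°)
|p⃗_e| = 2.8673e-23 kg·m/s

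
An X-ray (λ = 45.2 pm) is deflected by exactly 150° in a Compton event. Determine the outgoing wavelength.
49.7276 pm

Using the Compton formula: λ' = λ + λ_C(1 − cos θ)

For θ = 150°, cos θ = -√3/2 (exact) ≈ -0.8660, so:
1 − cos 150° = 1 − (-√3/2) ≈ 1.8660

Δλ = λ_C × 1.8660 = 2.4263 × 1.8660 = 4.5276 pm

λ' = 45.2 + 4.5276 = 49.7276 pm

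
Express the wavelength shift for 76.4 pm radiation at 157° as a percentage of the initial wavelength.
6.0991%

Calculate the Compton shift:
Δλ = λ_C(1 - cos(157°))
Δλ = 2.4263 × (1 - cos(157°))
Δλ = 2.4263 × 1.9205
Δλ = 4.6597 pm

Percentage change:
(Δλ/λ₀) × 100 = (4.6597/76.4) × 100
= 6.0991%

(Intermediate values are shown rounded; full precision is carried through to the final answer.)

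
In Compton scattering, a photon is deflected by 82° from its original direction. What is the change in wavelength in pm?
2.0886 pm

Using the Compton scattering formula:
Δλ = λ_C(1 - cos θ)

where λ_C = h/(m_e·c) ≈ 2.4263 pm is the Compton wavelength of an electron.

For θ = 82°:
cos(82°) = 0.1392
1 - cos(82°) = 0.8608

Δλ = 2.4263 × 0.8608
Δλ = 2.0886 pm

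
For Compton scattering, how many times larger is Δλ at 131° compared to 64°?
131° produces the larger shift by a factor of 2.949

Calculate both shifts using Δλ = λ_C(1 - cos θ):

For θ₁ = 64°:
Δλ₁ = 2.4263 × (1 - cos(64°))
Δλ₁ = 2.4263 × 0.5616
Δλ₁ = 1.3627 pm

For θ₂ = 131°:
Δλ₂ = 2.4263 × (1 - cos(131°))
Δλ₂ = 2.4263 × 1.6561
Δλ₂ = 4.0181 pm

The 131° angle produces the larger shift.
Ratio: 4.0181/1.3627 = 2.949

(Intermediate values are shown rounded; full precision is carried through to the final answer.)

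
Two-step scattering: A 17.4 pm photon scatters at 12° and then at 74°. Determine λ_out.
19.2105 pm

Apply Compton shift twice:

First scattering at θ₁ = 12°:
Δλ₁ = λ_C(1 - cos(12°))
Δλ₁ = 2.4263 × 0.0219
Δλ₁ = 0.0530 pm

After first scattering:
λ₁ = 17.4 + 0.0530 = 17.4530 pm

Second scattering at θ₂ = 74°:
Δλ₂ = λ_C(1 - cos(74°))
Δλ₂ = 2.4263 × 0.7244
Δλ₂ = 1.7575 pm

Final wavelength:
λ₂ = 17.4530 + 1.7575 = 19.2105 pm

Total shift: Δλ_total = 0.0530 + 1.7575 = 1.8105 pm

(Intermediate values are shown rounded; full precision is carried through to the final answer.)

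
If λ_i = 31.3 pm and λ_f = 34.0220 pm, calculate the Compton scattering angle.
97.00°

First find the wavelength shift:
Δλ = λ' - λ = 34.0220 - 31.3 = 2.7220 pm

Using Δλ = λ_C(1 - cos θ), with λ_C = h/(m_e·c) ≈ 2.42631024 pm:
cos θ = 1 - Δλ/λ_C
cos θ = 1 - 2.7220/2.42631024
cos θ = -0.121868

θ = arccos(-0.121868)
θ = 97.00°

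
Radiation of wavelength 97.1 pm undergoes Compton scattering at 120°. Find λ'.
100.7395 pm

Using the Compton formula: λ' = λ + λ_C(1 − cos θ)

For θ = 120°, cos θ = -1/2 (exact) = -0.5000, so:
1 − cos 120° = 1 − (-1/2) = 1.5000

Δλ = λ_C × 1.5000 = 2.4263 × 1.5000 = 3.6395 pm

λ' = 97.1 + 3.6395 = 100.7395 pm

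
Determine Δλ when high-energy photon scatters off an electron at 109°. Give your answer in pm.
3.2162 pm

Using the Compton scattering formula:
Δλ = λ_C(1 - cos θ)

where λ_C = h/(m_e·c) ≈ 2.4263 pm is the Compton wavelength of an electron.

For θ = 109°:
cos(109°) = -0.3256
1 - cos(109°) = 1.3256

Δλ = 2.4263 × 1.3256
Δλ = 3.2162 pm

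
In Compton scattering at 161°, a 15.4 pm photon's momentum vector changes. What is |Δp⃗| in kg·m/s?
7.4935e-23 kg·m/s

Photon momentum magnitude is p = h/λ.

Initial momentum:
p₀ = h/λ = 6.6261e-34/1.5400e-11 = 4.3026e-23 kg·m/s

After scattering:
λ' = λ + Δλ = 15.4 + 4.7204 = 20.1204 pm
p' = h/λ' = 6.6261e-34/2.0120e-11 = 3.2932e-23 kg·m/s

Momentum is a vector; the scattered photon's direction makes angle θ = 161° with the incident direction. The magnitude of the vector change Δp⃗ = p⃗₀ − p⃗' is found from the law of cosines:
|Δp⃗|² = p₀² + p'² − 2p₀p'cos θ
|Δp⃗|² = (4.3026e-23)² + (3.2932e-23)² − 2·4.3026e-23·3.2932e-23·cos(161°)
|Δp⃗| = 7.4935e-23 kg·m/s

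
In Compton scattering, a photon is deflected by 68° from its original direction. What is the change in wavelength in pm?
1.5174 pm

Using the Compton scattering formula:
Δλ = λ_C(1 - cos θ)

where λ_C = h/(m_e·c) ≈ 2.4263 pm is the Compton wavelength of an electron.

For θ = 68°:
cos(68°) = 0.3746
1 - cos(68°) = 0.6254

Δλ = 2.4263 × 0.6254
Δλ = 1.5174 pm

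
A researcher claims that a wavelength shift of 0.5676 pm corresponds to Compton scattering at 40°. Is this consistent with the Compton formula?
Yes, consistent

Calculate the expected shift for θ = 40°:

Δλ_expected = λ_C(1 - cos(40°))
Δλ_expected = 2.4263 × (1 - cos(40°))
Δλ_expected = 2.4263 × 0.2340
Δλ_expected = 0.5676 pm

Given shift: 0.5676 pm
Expected shift: 0.5676 pm
Difference: 0.0000 pm

The values match. This is consistent with Compton scattering at the stated angle.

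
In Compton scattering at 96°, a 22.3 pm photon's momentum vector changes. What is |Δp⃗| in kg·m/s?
4.1848e-23 kg·m/s

Photon momentum magnitude is p = h/λ.

Initial momentum:
p₀ = h/λ = 6.6261e-34/2.2300e-11 = 2.9713e-23 kg·m/s

After scattering:
λ' = λ + Δλ = 22.3 + 2.6799 = 24.9799 pm
p' = h/λ' = 6.6261e-34/2.4980e-11 = 2.6526e-23 kg·m/s

Momentum is a vector; the scattered photon's direction makes angle θ = 96° with the incident direction. The magnitude of the vector change Δp⃗ = p⃗₀ − p⃗' is found from the law of cosines:
|Δp⃗|² = p₀² + p'² − 2p₀p'cos θ
|Δp⃗|² = (2.9713e-23)² + (2.6526e-23)² − 2·2.9713e-23·2.6526e-23·cos(96°)
|Δp⃗| = 4.1848e-23 kg·m/s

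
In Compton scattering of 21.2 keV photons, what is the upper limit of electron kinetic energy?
1.6243 keV

Maximum energy transfer occurs at θ = 180° (backscattering).

Initial photon: E₀ = 21.2 keV → λ₀ = 58.4831 pm

Maximum Compton shift (at 180°):
Δλ_max = 2λ_C = 2 × 2.4263 = 4.8526 pm

Final wavelength:
λ' = 58.4831 + 4.8526 = 63.3357 pm

Minimum photon energy (maximum energy to electron):
E'_min = hc/λ' = 19.5757 keV

Maximum electron kinetic energy:
K_max = E₀ - E'_min = 21.2000 - 19.5757 = 1.6243 keV

(Intermediate values are shown rounded; full precision is carried through to the final answer.)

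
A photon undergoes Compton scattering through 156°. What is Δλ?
4.6429 pm

Using the Compton scattering formula:
Δλ = λ_C(1 - cos θ)

where λ_C = h/(m_e·c) ≈ 2.4263 pm is the Compton wavelength of an electron.

For θ = 156°:
cos(156°) = -0.9135
1 - cos(156°) = 1.9135

Δλ = 2.4263 × 1.9135
Δλ = 4.6429 pm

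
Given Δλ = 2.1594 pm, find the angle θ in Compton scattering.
83.68°

From the Compton formula Δλ = λ_C(1 - cos θ), we can solve for θ:

cos θ = 1 - Δλ/λ_C

Given:
- Δλ = 2.1594 pm
- λ_C = h/(m_e·c) ≈ 2.42631024 pm

cos θ = 1 - 2.1594/2.42631024
cos θ = 1 - 0.889993
cos θ = 0.110007

θ = arccos(0.110007)
θ = 83.68°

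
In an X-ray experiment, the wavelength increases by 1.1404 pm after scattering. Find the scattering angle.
58.00°

From the Compton formula Δλ = λ_C(1 - cos θ), we can solve for θ:

cos θ = 1 - Δλ/λ_C

Given:
- Δλ = 1.1404 pm
- λ_C = h/(m_e·c) ≈ 2.42631024 pm

cos θ = 1 - 1.1404/2.42631024
cos θ = 1 - 0.470014
cos θ = 0.529986

θ = arccos(0.529986)
θ = 58.00°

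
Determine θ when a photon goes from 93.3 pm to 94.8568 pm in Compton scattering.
69.00°

First find the wavelength shift:
Δλ = λ' - λ = 94.8568 - 93.3 = 1.5568 pm

Using Δλ = λ_C(1 - cos θ), with λ_C = h/(m_e·c) ≈ 2.42631024 pm:
cos θ = 1 - Δλ/λ_C
cos θ = 1 - 1.5568/2.42631024
cos θ = 0.358367

θ = arccos(0.358367)
θ = 69.00°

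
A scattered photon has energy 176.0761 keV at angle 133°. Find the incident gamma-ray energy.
418.8001 keV

Convert final energy to wavelength (hc ≈ 1239.842 keV·pm):
λ' = hc/E' = 1239.842 / 176.0761 = 7.0415 pm

Calculate the Compton shift:
Δλ = λ_C(1 - cos(133°))
Δλ = 2.4263 × (1 - cos(133°))
Δλ = 4.0810 pm

Initial wavelength:
λ = λ' - Δλ = 7.0415 - 4.0810 = 2.9605 pm

Initial energy:
E = hc/λ = 1239.842 / 2.9605 = 418.8001 keV

(Intermediate values are shown rounded; full precision is carried through to the final answer.)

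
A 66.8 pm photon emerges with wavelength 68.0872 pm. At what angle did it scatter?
62.00°

First find the wavelength shift:
Δλ = λ' - λ = 68.0872 - 66.8 = 1.2872 pm

Using Δλ = λ_C(1 - cos θ), with λ_C = h/(m_e·c) ≈ 2.42631024 pm:
cos θ = 1 - Δλ/λ_C
cos θ = 1 - 1.2872/2.42631024
cos θ = 0.469483

θ = arccos(0.469483)
θ = 62.00°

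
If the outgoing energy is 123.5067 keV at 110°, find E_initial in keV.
182.8000 keV

Convert final energy to wavelength (hc ≈ 1239.842 keV·pm):
λ' = hc/E' = 1239.842 / 123.5067 = 10.0387 pm

Calculate the Compton shift:
Δλ = λ_C(1 - cos(110°))
Δλ = 2.4263 × (1 - cos(110°))
Δλ = 3.2562 pm

Initial wavelength:
λ = λ' - Δλ = 10.0387 - 3.2562 = 6.7825 pm

Initial energy:
E = hc/λ = 1239.842 / 6.7825 = 182.8000 keV

(Intermediate values are shown rounded; full precision is carried through to the final answer.)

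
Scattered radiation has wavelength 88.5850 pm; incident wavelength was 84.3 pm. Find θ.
140.00°

First find the wavelength shift:
Δλ = λ' - λ = 88.5850 - 84.3 = 4.2850 pm

Using Δλ = λ_C(1 - cos θ), with λ_C = h/(m_e·c) ≈ 2.42631024 pm:
cos θ = 1 - Δλ/λ_C
cos θ = 1 - 4.2850/2.42631024
cos θ = -0.766056

θ = arccos(-0.766056)
θ = 140.00°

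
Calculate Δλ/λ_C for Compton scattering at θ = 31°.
0.1428 λ_C

The Compton shift formula is:
Δλ = λ_C(1 - cos θ)

Dividing both sides by λ_C:
Δλ/λ_C = 1 - cos θ

For θ = 31°:
Δλ/λ_C = 1 - cos(31°)
Δλ/λ_C = 1 - 0.8572
Δλ/λ_C = 0.1428

This means the shift is 0.1428 × λ_C = 0.3466 pm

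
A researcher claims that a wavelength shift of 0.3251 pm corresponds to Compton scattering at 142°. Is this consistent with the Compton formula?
No, inconsistent

Calculate the expected shift for θ = 142°:

Δλ_expected = λ_C(1 - cos(142°))
Δλ_expected = 2.4263 × (1 - cos(142°))
Δλ_expected = 2.4263 × 1.7880
Δλ_expected = 4.3383 pm

Given shift: 0.3251 pm
Expected shift: 4.3383 pm
Difference: 4.0132 pm

The values do not match. The given shift corresponds to θ ≈ 30.0°, not 142°.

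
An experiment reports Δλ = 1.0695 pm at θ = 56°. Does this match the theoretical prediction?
Yes, consistent

Calculate the expected shift for θ = 56°:

Δλ_expected = λ_C(1 - cos(56°))
Δλ_expected = 2.4263 × (1 - cos(56°))
Δλ_expected = 2.4263 × 0.4408
Δλ_expected = 1.0695 pm

Given shift: 1.0695 pm
Expected shift: 1.0695 pm
Difference: 0.0000 pm

The values match. This is consistent with Compton scattering at the stated angle.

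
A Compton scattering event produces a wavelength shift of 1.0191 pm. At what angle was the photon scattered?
54.55°

From the Compton formula Δλ = λ_C(1 - cos θ), we can solve for θ:

cos θ = 1 - Δλ/λ_C

Given:
- Δλ = 1.0191 pm
- λ_C = h/(m_e·c) ≈ 2.42631024 pm

cos θ = 1 - 1.0191/2.42631024
cos θ = 1 - 0.420020
cos θ = 0.579980

θ = arccos(0.579980)
θ = 54.55°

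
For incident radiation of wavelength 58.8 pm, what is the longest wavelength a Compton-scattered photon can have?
63.6526 pm (at θ = 180°)

The Compton shift is Δλ = λ_C(1 − cos θ).

Since cos θ ranges from −1 to 1, the factor (1 − cos θ) ranges from 0 to 2; the maximum shift occurs at θ = 180° (backscattering):
Δλ_max = 2λ_C = 2 × 2.4263 pm = 4.8526 pm

Maximum scattered wavelength:
λ'_max = λ₀ + Δλ_max = 58.8 + 4.8526 = 63.6526 pm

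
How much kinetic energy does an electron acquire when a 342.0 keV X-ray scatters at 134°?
181.7523 keV

By energy conservation: K_e = E_initial - E_final

First find the scattered photon energy:
Initial wavelength: λ = hc/E = 3.6253 pm
Compton shift: Δλ = λ_C(1 - cos(134°)) = 4.1118 pm
Final wavelength: λ' = 3.6253 + 4.1118 = 7.7370 pm
Final photon energy: E' = hc/λ' = 160.2477 keV

Electron kinetic energy:
K_e = E - E' = 342.0000 - 160.2477 = 181.7523 keV

(Intermediate values are shown rounded; full precision is carried through to the final answer.)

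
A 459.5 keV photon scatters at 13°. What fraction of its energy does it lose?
0.0225 (or 2.25%)

Calculate initial and final photon energies:

Initial: E₀ = 459.5 keV → λ₀ = 2.6982 pm
Compton shift: Δλ = 0.0622 pm
Final wavelength: λ' = 2.7604 pm
Final energy: E' = 449.1485 keV

Fractional energy loss:
(E₀ - E')/E₀ = (459.5000 - 449.1485)/459.5000
= 10.3515/459.5000
= 0.0225
= 2.25%

(Intermediate values are shown rounded; full precision is carried through to the final answer.)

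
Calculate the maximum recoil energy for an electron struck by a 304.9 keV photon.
165.8888 keV

Maximum energy transfer occurs at θ = 180° (backscattering).

Initial photon: E₀ = 304.9 keV → λ₀ = 4.0664 pm

Maximum Compton shift (at 180°):
Δλ_max = 2λ_C = 2 × 2.4263 = 4.8526 pm

Final wavelength:
λ' = 4.0664 + 4.8526 = 8.9190 pm

Minimum photon energy (maximum energy to electron):
E'_min = hc/λ' = 139.0112 keV

Maximum electron kinetic energy:
K_max = E₀ - E'_min = 304.9000 - 139.0112 = 165.8888 keV

(Intermediate values are shown rounded; full precision is carried through to the final answer.)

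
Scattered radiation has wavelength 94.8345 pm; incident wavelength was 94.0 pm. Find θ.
49.00°

First find the wavelength shift:
Δλ = λ' - λ = 94.8345 - 94.0 = 0.8345 pm

Using Δλ = λ_C(1 - cos θ), with λ_C = h/(m_e·c) ≈ 2.42631024 pm:
cos θ = 1 - Δλ/λ_C
cos θ = 1 - 0.8345/2.42631024
cos θ = 0.656062

θ = arccos(0.656062)
θ = 49.00°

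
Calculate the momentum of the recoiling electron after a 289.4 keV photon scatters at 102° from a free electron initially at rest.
1.9561e-22 kg·m/s

The electron is initially at rest, so by conservation of momentum:
p⃗_e = p⃗₀ − p⃗'  (incident photon momentum minus scattered photon momentum)

Photon momentum magnitudes (p = h/λ = E/c):
λ₀ = hc/E₀ = 4.2842 pm → p₀ = h/λ₀ = 1.5466e-22 kg·m/s
Δλ = λ_C(1 − cos 102°) = 2.9308 pm
λ' = 7.2149 pm → p' = h/λ' = 9.1838e-23 kg·m/s

The scattered photon makes angle θ = 102° with the incident direction, so by the law of cosines:
|p⃗_e|² = p₀² + p'² − 2p₀p'cos θ
|p⃗_e|² = (1.5466e-22)² + (9.1838e-23)² − 2·1.5466e-22·9.1838e-23·cos(102°)
|p⃗_e| = 1.9561e-22 kg·m/s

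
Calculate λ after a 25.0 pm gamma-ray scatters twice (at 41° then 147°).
30.0563 pm

Apply Compton shift twice:

First scattering at θ₁ = 41°:
Δλ₁ = λ_C(1 - cos(41°))
Δλ₁ = 2.4263 × 0.2453
Δλ₁ = 0.5952 pm

After first scattering:
λ₁ = 25.0 + 0.5952 = 25.5952 pm

Second scattering at θ₂ = 147°:
Δλ₂ = λ_C(1 - cos(147°))
Δλ₂ = 2.4263 × 1.8387
Δλ₂ = 4.4612 pm

Final wavelength:
λ₂ = 25.5952 + 4.4612 = 30.0563 pm

Total shift: Δλ_total = 0.5952 + 4.4612 = 5.0563 pm

(Intermediate values are shown rounded; full precision is carried through to the final answer.)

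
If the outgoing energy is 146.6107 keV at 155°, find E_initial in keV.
323.6002 keV

Convert final energy to wavelength (hc ≈ 1239.842 keV·pm):
λ' = hc/E' = 1239.842 / 146.6107 = 8.4567 pm

Calculate the Compton shift:
Δλ = λ_C(1 - cos(155°))
Δλ = 2.4263 × (1 - cos(155°))
Δλ = 4.6253 pm

Initial wavelength:
λ = λ' - Δλ = 8.4567 - 4.6253 = 3.8314 pm

Initial energy:
E = hc/λ = 1239.842 / 3.8314 = 323.6002 keV

(Intermediate values are shown rounded; full precision is carried through to the final answer.)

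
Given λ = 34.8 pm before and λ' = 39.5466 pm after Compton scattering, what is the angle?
163.00°

First find the wavelength shift:
Δλ = λ' - λ = 39.5466 - 34.8 = 4.7466 pm

Using Δλ = λ_C(1 - cos θ), with λ_C = h/(m_e·c) ≈ 2.42631024 pm:
cos θ = 1 - Δλ/λ_C
cos θ = 1 - 4.7466/2.42631024
cos θ = -0.956304

θ = arccos(-0.956304)
θ = 163.00°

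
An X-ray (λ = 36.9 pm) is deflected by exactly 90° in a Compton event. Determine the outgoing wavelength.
39.3263 pm

Using the Compton formula: λ' = λ + λ_C(1 − cos θ)

For θ = 90°, cos θ = 0 (exact) = 0.0000, so:
1 − cos 90° = 1 − (0) = 1.0000

Δλ = λ_C × 1.0000 = 2.4263 × 1.0000 = 2.4263 pm

λ' = 36.9 + 2.4263 = 39.3263 pm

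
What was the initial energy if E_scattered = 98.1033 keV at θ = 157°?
155.4001 keV

Convert final energy to wavelength (hc ≈ 1239.842 keV·pm):
λ' = hc/E' = 1239.842 / 98.1033 = 12.6381 pm

Calculate the Compton shift:
Δλ = λ_C(1 - cos(157°))
Δλ = 2.4263 × (1 - cos(157°))
Δλ = 4.6597 pm

Initial wavelength:
λ = λ' - Δλ = 12.6381 - 4.6597 = 7.9784 pm

Initial energy:
E = hc/λ = 1239.842 / 7.9784 = 155.4001 keV

(Intermediate values are shown rounded; full precision is carried through to the final answer.)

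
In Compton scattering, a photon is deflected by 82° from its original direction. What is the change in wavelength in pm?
2.0886 pm

Using the Compton scattering formula:
Δλ = λ_C(1 - cos θ)

where λ_C = h/(m_e·c) ≈ 2.4263 pm is the Compton wavelength of an electron.

For θ = 82°:
cos(82°) = 0.1392
1 - cos(82°) = 0.8608

Δλ = 2.4263 × 0.8608
Δλ = 2.0886 pm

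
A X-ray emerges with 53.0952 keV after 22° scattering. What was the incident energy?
53.5000 keV

Convert final energy to wavelength (hc ≈ 1239.842 keV·pm):
λ' = hc/E' = 1239.842 / 53.0952 = 23.3513 pm

Calculate the Compton shift:
Δλ = λ_C(1 - cos(22°))
Δλ = 2.4263 × (1 - cos(22°))
Δλ = 0.1767 pm

Initial wavelength:
λ = λ' - Δλ = 23.3513 - 0.1767 = 23.1746 pm

Initial energy:
E = hc/λ = 1239.842 / 23.1746 = 53.5000 keV

(Intermediate values are shown rounded; full precision is carried through to the final answer.)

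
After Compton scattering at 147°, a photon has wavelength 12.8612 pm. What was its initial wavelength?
8.4000 pm

From λ' = λ + Δλ, we have λ = λ' - Δλ

First calculate the Compton shift:
Δλ = λ_C(1 - cos θ)
Δλ = 2.4263 × (1 - cos(147°))
Δλ = 2.4263 × 1.8387
Δλ = 4.4612 pm

Initial wavelength:
λ = λ' - Δλ
λ = 12.8612 - 4.4612
λ = 8.4000 pm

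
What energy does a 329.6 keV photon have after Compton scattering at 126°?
162.8347 keV

First convert energy to wavelength:
λ = hc/E, with hc ≈ 1239.842 keV·pm (i.e. 1239.842 eV·nm)

For E = 329.6 keV = 329600 eV:
λ = 1239.842 keV·pm / 329.6 keV
λ = 3.7617 pm

Calculate the Compton shift:
Δλ = λ_C(1 - cos(126°)) = 2.4263 × 1.5878
Δλ = 3.8525 pm

Final wavelength:
λ' = 3.7617 + 3.8525 = 7.6141 pm

Final energy:
E' = hc/λ' = 1239.842 / 7.6141 = 162.8347 keV

(Intermediate values are shown rounded; full precision is carried through to the final answer.)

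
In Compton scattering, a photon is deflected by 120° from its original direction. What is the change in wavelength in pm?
3.6395 pm

Using the Compton scattering formula:
Δλ = λ_C(1 - cos θ)

where λ_C = h/(m_e·c) ≈ 2.4263 pm is the Compton wavelength of an electron.

For θ = 120°:
cos(120°) = -0.5000
1 - cos(120°) = 1.5000

Δλ = 2.4263 × 1.5000
Δλ = 3.6395 pm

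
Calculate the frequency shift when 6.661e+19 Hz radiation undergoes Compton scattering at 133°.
3.168e+19 Hz (decrease)

Convert frequency to wavelength (c = 299792458 m/s):
λ₀ = c/f₀ = 299792458/6.661e+19 = 4.5007125e-12 m = 4.5007 pm

Calculate Compton shift:
Δλ = λ_C(1 - cos(133°)) = 4.0810 pm

Final wavelength:
λ' = λ₀ + Δλ = 4.5007 + 4.0810 = 8.5818 pm

Final frequency:
f' = c/λ' = 299792458/8.5817623e-12 = 3.4933671e+19 Hz

Frequency shift (decrease):
Δf = f₀ - f' = 6.661e+19 - 3.4933671e+19 = 3.168e+19 Hz

(Intermediate values are shown rounded; full precision is carried through to the final answer.)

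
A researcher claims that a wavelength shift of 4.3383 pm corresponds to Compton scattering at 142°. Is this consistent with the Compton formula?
Yes, consistent

Calculate the expected shift for θ = 142°:

Δλ_expected = λ_C(1 - cos(142°))
Δλ_expected = 2.4263 × (1 - cos(142°))
Δλ_expected = 2.4263 × 1.7880
Δλ_expected = 4.3383 pm

Given shift: 4.3383 pm
Expected shift: 4.3383 pm
Difference: 0.0000 pm

The values match. This is consistent with Compton scattering at the stated angle.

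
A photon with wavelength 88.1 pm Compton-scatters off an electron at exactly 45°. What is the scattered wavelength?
88.8106 pm

Using the Compton formula: λ' = λ + λ_C(1 − cos θ)

For θ = 45°, cos θ = √2/2 (exact) ≈ 0.7071, so:
1 − cos 45° = 1 − (√2/2) ≈ 0.2929

Δλ = λ_C × 0.2929 = 2.4263 × 0.2929 = 0.7106 pm

λ' = 88.1 + 0.7106 = 88.8106 pm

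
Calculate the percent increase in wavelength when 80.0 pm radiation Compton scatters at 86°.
2.8213%

Calculate the Compton shift:
Δλ = λ_C(1 - cos(86°))
Δλ = 2.4263 × (1 - cos(86°))
Δλ = 2.4263 × 0.9302
Δλ = 2.2571 pm

Percentage change:
(Δλ/λ₀) × 100 = (2.2571/80.0) × 100
= 2.8213%

(Intermediate values are shown rounded; full precision is carried through to the final answer.)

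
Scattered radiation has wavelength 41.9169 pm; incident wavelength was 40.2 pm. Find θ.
73.00°

First find the wavelength shift:
Δλ = λ' - λ = 41.9169 - 40.2 = 1.7169 pm

Using Δλ = λ_C(1 - cos θ), with λ_C = h/(m_e·c) ≈ 2.42631024 pm:
cos θ = 1 - Δλ/λ_C
cos θ = 1 - 1.7169/2.42631024
cos θ = 0.292382

θ = arccos(0.292382)
θ = 73.00°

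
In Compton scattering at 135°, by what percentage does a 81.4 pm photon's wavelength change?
5.0884%

Calculate the Compton shift:
Δλ = λ_C(1 - cos(135°))
Δλ = 2.4263 × (1 - cos(135°))
Δλ = 2.4263 × 1.7071
Δλ = 4.1420 pm

Percentage change:
(Δλ/λ₀) × 100 = (4.1420/81.4) × 100
= 5.0884%

(Intermediate values are shown rounded; full precision is carried through to the final answer.)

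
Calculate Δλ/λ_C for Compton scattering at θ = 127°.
1.6018 λ_C

The Compton shift formula is:
Δλ = λ_C(1 - cos θ)

Dividing both sides by λ_C:
Δλ/λ_C = 1 - cos θ

For θ = 127°:
Δλ/λ_C = 1 - cos(127°)
Δλ/λ_C = 1 - -0.6018
Δλ/λ_C = 1.6018

This means the shift is 1.6018 × λ_C = 3.8865 pm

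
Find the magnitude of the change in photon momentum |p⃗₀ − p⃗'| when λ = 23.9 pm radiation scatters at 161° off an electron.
5.0184e-23 kg·m/s

Photon momentum magnitude is p = h/λ.

Initial momentum:
p₀ = h/λ = 6.6261e-34/2.3900e-11 = 2.7724e-23 kg·m/s

After scattering:
λ' = λ + Δλ = 23.9 + 4.7204 = 28.6204 pm
p' = h/λ' = 6.6261e-34/2.8620e-11 = 2.3152e-23 kg·m/s

Momentum is a vector; the scattered photon's direction makes angle θ = 161° with the incident direction. The magnitude of the vector change Δp⃗ = p⃗₀ − p⃗' is found from the law of cosines:
|Δp⃗|² = p₀² + p'² − 2p₀p'cos θ
|Δp⃗|² = (2.7724e-23)² + (2.3152e-23)² − 2·2.7724e-23·2.3152e-23·cos(161°)
|Δp⃗| = 5.0184e-23 kg·m/s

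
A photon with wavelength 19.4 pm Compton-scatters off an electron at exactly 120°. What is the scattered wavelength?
23.0395 pm

Using the Compton formula: λ' = λ + λ_C(1 − cos θ)

For θ = 120°, cos θ = -1/2 (exact) = -0.5000, so:
1 − cos 120° = 1 − (-1/2) = 1.5000

Δλ = λ_C × 1.5000 = 2.4263 × 1.5000 = 3.6395 pm

λ' = 19.4 + 3.6395 = 23.0395 pm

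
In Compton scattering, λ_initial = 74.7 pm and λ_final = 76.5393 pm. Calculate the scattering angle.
76.00°

First find the wavelength shift:
Δλ = λ' - λ = 76.5393 - 74.7 = 1.8393 pm

Using Δλ = λ_C(1 - cos θ), with λ_C = h/(m_e·c) ≈ 2.42631024 pm:
cos θ = 1 - Δλ/λ_C
cos θ = 1 - 1.8393/2.42631024
cos θ = 0.241935

θ = arccos(0.241935)
θ = 76.00°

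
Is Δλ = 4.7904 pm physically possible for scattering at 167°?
Yes, consistent

Calculate the expected shift for θ = 167°:

Δλ_expected = λ_C(1 - cos(167°))
Δλ_expected = 2.4263 × (1 - cos(167°))
Δλ_expected = 2.4263 × 1.9744
Δλ_expected = 4.7904 pm

Given shift: 4.7904 pm
Expected shift: 4.7904 pm
Difference: 0.0000 pm

The values match. This is consistent with Compton scattering at the stated angle.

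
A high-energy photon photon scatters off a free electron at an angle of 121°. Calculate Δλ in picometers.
3.6760 pm

Using the Compton scattering formula:
Δλ = λ_C(1 - cos θ)

where λ_C = h/(m_e·c) ≈ 2.4263 pm is the Compton wavelength of an electron.

For θ = 121°:
cos(121°) = -0.5150
1 - cos(121°) = 1.5150

Δλ = 2.4263 × 1.5150
Δλ = 3.6760 pm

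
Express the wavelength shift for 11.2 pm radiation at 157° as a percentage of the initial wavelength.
41.6048%

Calculate the Compton shift:
Δλ = λ_C(1 - cos(157°))
Δλ = 2.4263 × (1 - cos(157°))
Δλ = 2.4263 × 1.9205
Δλ = 4.6597 pm

Percentage change:
(Δλ/λ₀) × 100 = (4.6597/11.2) × 100
= 41.6048%

(Intermediate values are shown rounded; full precision is carried through to the final answer.)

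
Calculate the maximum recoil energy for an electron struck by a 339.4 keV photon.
193.6333 keV

Maximum energy transfer occurs at θ = 180° (backscattering).

Initial photon: E₀ = 339.4 keV → λ₀ = 3.6530 pm

Maximum Compton shift (at 180°):
Δλ_max = 2λ_C = 2 × 2.4263 = 4.8526 pm

Final wavelength:
λ' = 3.6530 + 4.8526 = 8.5057 pm

Minimum photon energy (maximum energy to electron):
E'_min = hc/λ' = 145.7667 keV

Maximum electron kinetic energy:
K_max = E₀ - E'_min = 339.4000 - 145.7667 = 193.6333 keV

(Intermediate values are shown rounded; full precision is carried through to the final answer.)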